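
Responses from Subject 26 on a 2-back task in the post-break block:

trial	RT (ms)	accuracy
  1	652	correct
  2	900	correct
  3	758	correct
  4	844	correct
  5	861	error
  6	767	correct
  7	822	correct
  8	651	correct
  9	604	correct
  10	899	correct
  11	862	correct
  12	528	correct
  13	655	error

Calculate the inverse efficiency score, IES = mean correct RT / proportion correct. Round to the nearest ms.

890 ms

Correct trials (n=11): 652, 900, 758, 844, 767, 822, 651, 604, 899, 862, 528
Mean correct RT = 8287/11 = 753.3636 ms
Proportion correct = 11/13
IES = 753.3636 / (11/13) = 890.339 ms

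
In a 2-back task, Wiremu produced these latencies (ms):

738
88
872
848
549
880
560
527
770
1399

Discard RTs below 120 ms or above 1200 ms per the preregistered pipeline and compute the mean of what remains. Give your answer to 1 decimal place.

718.0 ms

Excluded: 88, 1399
Retained (n=8): Σ = 5744
Mean = 5744/8 = 718.0000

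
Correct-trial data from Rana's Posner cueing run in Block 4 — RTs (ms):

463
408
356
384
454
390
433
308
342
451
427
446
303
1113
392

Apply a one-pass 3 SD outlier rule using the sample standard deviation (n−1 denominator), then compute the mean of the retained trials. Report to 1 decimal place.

396.9 ms

n = 15, ΣRT = 6670, M = 444.667
Σ(x−M)² = 515519.33; s = √(515519.33/14) = 191.893
Cutoffs: 444.667 ± 3·191.893 → [-131.0, 1020.3]
Outside: 1113 → excluded.
Retained (n=14): Σ = 5557, mean = 5557/14 = 396.929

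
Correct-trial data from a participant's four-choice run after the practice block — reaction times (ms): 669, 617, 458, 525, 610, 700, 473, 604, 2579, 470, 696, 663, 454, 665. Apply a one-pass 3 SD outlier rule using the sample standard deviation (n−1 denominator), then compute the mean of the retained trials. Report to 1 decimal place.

584.9 ms

n = 14, ΣRT = 10183, M = 727.357
Σ(x−M)² = 3802073.21; s = √(3802073.21/13) = 540.802
Cutoffs: 727.357 ± 3·540.802 → [-895.0, 2349.8]
Outside: 2579 → excluded.
Retained (n=13): Σ = 7604, mean = 7604/13 = 584.923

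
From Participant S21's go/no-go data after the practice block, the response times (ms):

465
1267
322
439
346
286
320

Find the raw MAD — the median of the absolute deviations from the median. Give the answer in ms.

Sorted: 286, 320, 322, 346, 439, 465, 1267 → median = 346
|x − 346|: 119, 921, 24, 93, 0, 60, 26
Sorted deviations: 0, 24, 26, 60, 93, 119, 921 → MAD = 60

60 ms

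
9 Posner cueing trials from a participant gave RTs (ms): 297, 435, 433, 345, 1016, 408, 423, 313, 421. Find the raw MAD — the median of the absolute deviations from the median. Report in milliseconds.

14 ms

Sorted: 297, 313, 345, 408, 421, 423, 433, 435, 1016 → median = 421
|x − 421|: 124, 14, 12, 76, 595, 13, 2, 108, 0
Sorted deviations: 0, 2, 12, 13, 14, 76, 108, 124, 595 → MAD = 14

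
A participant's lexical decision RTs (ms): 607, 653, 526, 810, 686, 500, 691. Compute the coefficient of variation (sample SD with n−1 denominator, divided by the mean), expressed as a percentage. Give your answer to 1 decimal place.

16.6%

n = 7, Σ = 4473, M = 639.0000
Σ(x−M)² = 67464.000; s = √(67464.000/6) = 106.0377
CV = 106.0377 / 639.0000 = 0.16594 = 16.594%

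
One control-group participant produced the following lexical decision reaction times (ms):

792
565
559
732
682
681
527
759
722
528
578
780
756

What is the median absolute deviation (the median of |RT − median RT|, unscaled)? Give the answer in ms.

98 ms

Sorted: 527, 528, 559, 565, 578, 681, 682, 722, 732, 756, 759, 780, 792 → median = 682
|x − 682|: 110, 117, 123, 50, 0, 1, 155, 77, 40, 154, 104, 98, 74
Sorted deviations: 0, 1, 40, 50, 74, 77, 98, 104, 110, 117, 123, 154, 155 → MAD = 98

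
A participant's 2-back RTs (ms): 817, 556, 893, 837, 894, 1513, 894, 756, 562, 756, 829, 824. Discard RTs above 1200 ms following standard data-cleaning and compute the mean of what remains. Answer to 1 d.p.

Excluded: 1513
Retained (n=11): Σ = 8618
Mean = 8618/11 = 783.4545

783.5 ms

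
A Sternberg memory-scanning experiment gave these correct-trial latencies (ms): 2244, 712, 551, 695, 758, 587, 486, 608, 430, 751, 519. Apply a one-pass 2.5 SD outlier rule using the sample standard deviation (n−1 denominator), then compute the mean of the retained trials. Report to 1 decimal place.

n = 11, ΣRT = 8341, M = 758.273
Σ(x−M)² = 2547608.18; s = √(2547608.18/10) = 504.738
Cutoffs: 758.273 ± 2.5·504.738 → [-503.6, 2020.1]
Outside: 2244 → excluded.
Retained (n=10): Σ = 6097, mean = 6097/10 = 609.700

609.7 ms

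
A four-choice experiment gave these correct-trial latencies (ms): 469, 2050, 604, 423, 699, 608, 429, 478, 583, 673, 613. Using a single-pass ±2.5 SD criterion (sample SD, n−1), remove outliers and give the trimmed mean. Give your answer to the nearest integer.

n = 11, ΣRT = 7629, M = 693.545
Σ(x−M)² = 2114524.73; s = √(2114524.73/10) = 459.840
Cutoffs: 693.545 ± 2.5·459.840 → [-456.1, 1843.1]
Outside: 2050 → excluded.
Retained (n=10): Σ = 5579, mean = 5579/10 = 557.900

558 ms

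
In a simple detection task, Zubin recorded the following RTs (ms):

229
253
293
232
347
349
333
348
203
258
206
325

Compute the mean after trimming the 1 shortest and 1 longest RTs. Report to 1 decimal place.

282.4 ms

Sorted: 203, 206, 229, 232, 253, 258, 293, 325, 333, 347, 348, 349
Drop lowest 1 (203) and highest 1 (349)
Remaining (n=10): Σ = 2824, mean = 2824/10 = 282.400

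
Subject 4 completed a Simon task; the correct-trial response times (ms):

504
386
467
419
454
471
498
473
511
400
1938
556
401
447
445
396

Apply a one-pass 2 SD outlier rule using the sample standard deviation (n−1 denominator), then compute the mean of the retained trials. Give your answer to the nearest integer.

n = 16, ΣRT = 8766, M = 547.875
Σ(x−M)² = 2095231.75; s = √(2095231.75/15) = 373.741
Cutoffs: 547.875 ± 2·373.741 → [-199.6, 1295.4]
Outside: 1938 → excluded.
Retained (n=15): Σ = 6828, mean = 6828/15 = 455.200

455 ms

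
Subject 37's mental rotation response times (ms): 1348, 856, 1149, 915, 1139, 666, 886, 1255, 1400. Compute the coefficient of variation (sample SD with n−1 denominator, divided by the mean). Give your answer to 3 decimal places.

0.234

n = 9, Σ = 9614, M = 1068.2222
Σ(x−M)² = 498275.556; s = √(498275.556/8) = 249.5685
CV = 249.5685 / 1068.2222 = 0.23363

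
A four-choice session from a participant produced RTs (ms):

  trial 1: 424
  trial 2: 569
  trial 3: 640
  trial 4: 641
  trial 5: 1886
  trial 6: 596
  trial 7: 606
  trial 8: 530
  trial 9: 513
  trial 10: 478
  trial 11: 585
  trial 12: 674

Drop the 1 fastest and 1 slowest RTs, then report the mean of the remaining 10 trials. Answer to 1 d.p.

Sorted: 424, 478, 513, 530, 569, 585, 596, 606, 640, 641, 674, 1886
Drop lowest 1 (424) and highest 1 (1886)
Remaining (n=10): Σ = 5832, mean = 5832/10 = 583.200

583.2 ms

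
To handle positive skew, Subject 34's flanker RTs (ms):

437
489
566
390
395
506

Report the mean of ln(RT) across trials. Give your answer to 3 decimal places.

ln(RT): 6.0799, 6.1924, 6.3386, 5.9661, 5.9789, 6.2265
Σ ln(RT) = 36.7825
Mean = 36.7825/6 = 6.13041

6.130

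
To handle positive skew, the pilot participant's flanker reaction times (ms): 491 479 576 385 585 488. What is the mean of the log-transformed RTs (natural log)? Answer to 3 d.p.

ln(RT): 6.1964, 6.1717, 6.3561, 5.9532, 6.3716, 6.1903
Σ ln(RT) = 37.2394
Mean = 37.2394/6 = 6.20657

6.207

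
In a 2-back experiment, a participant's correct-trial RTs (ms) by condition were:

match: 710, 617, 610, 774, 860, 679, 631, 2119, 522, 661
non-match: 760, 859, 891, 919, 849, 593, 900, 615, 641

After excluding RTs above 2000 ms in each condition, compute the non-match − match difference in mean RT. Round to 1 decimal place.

107.0 ms

match: exclude 2119
M(match) = 6064/9 = 673.778
M(non-match) = 7027/9 = 780.778
Difference = 780.778 − 673.778 = 107.000 ms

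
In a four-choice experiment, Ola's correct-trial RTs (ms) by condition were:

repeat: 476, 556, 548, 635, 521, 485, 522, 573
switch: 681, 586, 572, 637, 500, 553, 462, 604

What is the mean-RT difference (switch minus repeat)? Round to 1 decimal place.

34.9 ms

M(repeat) = 4316/8 = 539.500
M(switch) = 4595/8 = 574.375
Difference = 574.375 − 539.500 = 34.875 ms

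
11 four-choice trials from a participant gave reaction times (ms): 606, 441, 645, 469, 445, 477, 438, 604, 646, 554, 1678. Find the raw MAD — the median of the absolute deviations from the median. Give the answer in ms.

91 ms

Sorted: 438, 441, 445, 469, 477, 554, 604, 606, 645, 646, 1678 → median = 554
|x − 554|: 52, 113, 91, 85, 109, 77, 116, 50, 92, 0, 1124
Sorted deviations: 0, 50, 52, 77, 85, 91, 92, 109, 113, 116, 1124 → MAD = 91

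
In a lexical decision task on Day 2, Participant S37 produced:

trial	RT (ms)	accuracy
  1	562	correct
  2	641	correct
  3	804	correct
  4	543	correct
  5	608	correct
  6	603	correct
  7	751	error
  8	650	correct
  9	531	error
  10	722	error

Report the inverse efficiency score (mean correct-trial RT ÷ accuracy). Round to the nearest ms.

Correct trials (n=7): 562, 641, 804, 543, 608, 603, 650
Mean correct RT = 4411/7 = 630.1429 ms
Proportion correct = 7/10
IES = 630.1429 / (7/10) = 900.204 ms

900 ms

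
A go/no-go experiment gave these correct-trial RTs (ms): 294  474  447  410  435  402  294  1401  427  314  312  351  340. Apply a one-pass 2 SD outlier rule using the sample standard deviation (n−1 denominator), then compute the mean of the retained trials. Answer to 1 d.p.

n = 13, ΣRT = 5901, M = 453.923
Σ(x−M)² = 1017556.92; s = √(1017556.92/12) = 291.198
Cutoffs: 453.923 ± 2·291.198 → [-128.5, 1036.3]
Outside: 1401 → excluded.
Retained (n=12): Σ = 4500, mean = 4500/12 = 375.000

375.0 ms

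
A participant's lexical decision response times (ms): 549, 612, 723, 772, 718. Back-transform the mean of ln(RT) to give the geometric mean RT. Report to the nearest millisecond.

670 ms

ln(RT): 6.3081, 6.4167, 6.5834, 6.6490, 6.5765
Mean ln(RT) = 32.5337/5 = 6.50674
Geometric mean = exp(6.50674) = 669.64 ms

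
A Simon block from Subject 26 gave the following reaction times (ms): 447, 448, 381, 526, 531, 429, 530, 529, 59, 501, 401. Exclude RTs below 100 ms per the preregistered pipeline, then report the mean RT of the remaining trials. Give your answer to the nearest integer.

Excluded: 59
Retained (n=10): Σ = 4723
Mean = 4723/10 = 472.3000

472 ms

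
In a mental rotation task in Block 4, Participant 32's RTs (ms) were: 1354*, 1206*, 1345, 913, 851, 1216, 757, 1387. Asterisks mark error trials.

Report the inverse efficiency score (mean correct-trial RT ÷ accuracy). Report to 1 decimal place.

1437.6 ms

Correct trials (n=6): 1345, 913, 851, 1216, 757, 1387
Mean correct RT = 6469/6 = 1078.1667 ms
Proportion correct = 6/8
IES = 1078.1667 / (6/8) = 1437.556 ms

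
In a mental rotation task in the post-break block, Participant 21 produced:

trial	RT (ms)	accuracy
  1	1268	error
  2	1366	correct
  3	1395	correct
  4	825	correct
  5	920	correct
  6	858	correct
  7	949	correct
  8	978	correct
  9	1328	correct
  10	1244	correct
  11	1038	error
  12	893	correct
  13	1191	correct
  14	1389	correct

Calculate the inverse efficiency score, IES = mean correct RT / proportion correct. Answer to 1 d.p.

Correct trials (n=12): 1366, 1395, 825, 920, 858, 949, 978, 1328, 1244, 893, 1191, 1389
Mean correct RT = 13336/12 = 1111.3333 ms
Proportion correct = 12/14
IES = 1111.3333 / (12/14) = 1296.556 ms

1296.6 ms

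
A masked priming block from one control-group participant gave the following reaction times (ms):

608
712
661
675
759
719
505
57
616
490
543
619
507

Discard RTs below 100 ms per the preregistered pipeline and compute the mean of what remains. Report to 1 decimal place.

Excluded: 57
Retained (n=12): Σ = 7414
Mean = 7414/12 = 617.8333

617.8 ms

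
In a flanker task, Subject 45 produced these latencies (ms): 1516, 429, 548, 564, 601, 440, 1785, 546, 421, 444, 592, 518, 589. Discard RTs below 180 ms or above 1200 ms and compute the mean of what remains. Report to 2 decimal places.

Excluded: 1516, 1785
Retained (n=11): Σ = 5692
Mean = 5692/11 = 517.4545

517.45 ms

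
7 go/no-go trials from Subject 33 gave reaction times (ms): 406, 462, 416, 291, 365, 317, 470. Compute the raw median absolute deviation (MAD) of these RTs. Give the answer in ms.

56 ms

Sorted: 291, 317, 365, 406, 416, 462, 470 → median = 406
|x − 406|: 0, 56, 10, 115, 41, 89, 64
Sorted deviations: 0, 10, 41, 56, 64, 89, 115 → MAD = 56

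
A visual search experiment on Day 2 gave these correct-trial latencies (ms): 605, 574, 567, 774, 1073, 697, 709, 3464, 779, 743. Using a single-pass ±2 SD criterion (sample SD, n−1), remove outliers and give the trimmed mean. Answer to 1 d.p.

724.6 ms

n = 10, ΣRT = 9985, M = 998.500
Σ(x−M)² = 6944048.50; s = √(6944048.50/9) = 878.385
Cutoffs: 998.500 ± 2·878.385 → [-758.3, 2755.3]
Outside: 3464 → excluded.
Retained (n=9): Σ = 6521, mean = 6521/9 = 724.556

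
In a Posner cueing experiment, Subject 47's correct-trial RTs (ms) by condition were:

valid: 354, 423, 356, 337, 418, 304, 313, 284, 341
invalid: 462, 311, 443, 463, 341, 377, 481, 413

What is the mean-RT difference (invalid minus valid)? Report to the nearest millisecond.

64 ms

M(valid) = 3130/9 = 347.778
M(invalid) = 3291/8 = 411.375
Difference = 411.375 − 347.778 = 63.597 ms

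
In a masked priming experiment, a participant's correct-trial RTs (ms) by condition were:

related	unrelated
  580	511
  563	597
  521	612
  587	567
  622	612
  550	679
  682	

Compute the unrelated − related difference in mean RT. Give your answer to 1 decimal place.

9.9 ms

M(related) = 4105/7 = 586.429
M(unrelated) = 3578/6 = 596.333
Difference = 596.333 − 586.429 = 9.905 ms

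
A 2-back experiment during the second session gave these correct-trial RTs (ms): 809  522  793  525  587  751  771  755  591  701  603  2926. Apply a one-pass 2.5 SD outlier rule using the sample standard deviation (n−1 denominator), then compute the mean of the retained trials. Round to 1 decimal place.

n = 12, ΣRT = 10334, M = 861.167
Σ(x−M)² = 4770945.67; s = √(4770945.67/11) = 658.576
Cutoffs: 861.167 ± 2.5·658.576 → [-785.3, 2507.6]
Outside: 2926 → excluded.
Retained (n=11): Σ = 7408, mean = 7408/11 = 673.455

673.5 ms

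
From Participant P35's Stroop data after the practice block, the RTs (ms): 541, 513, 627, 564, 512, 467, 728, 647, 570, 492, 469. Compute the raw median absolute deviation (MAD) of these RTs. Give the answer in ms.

49 ms

Sorted: 467, 469, 492, 512, 513, 541, 564, 570, 627, 647, 728 → median = 541
|x − 541|: 0, 28, 86, 23, 29, 74, 187, 106, 29, 49, 72
Sorted deviations: 0, 23, 28, 29, 29, 49, 72, 74, 86, 106, 187 → MAD = 49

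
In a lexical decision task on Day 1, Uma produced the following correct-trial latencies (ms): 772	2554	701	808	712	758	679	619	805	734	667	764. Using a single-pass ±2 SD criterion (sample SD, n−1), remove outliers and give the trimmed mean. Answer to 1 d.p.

n = 12, ΣRT = 10573, M = 881.083
Σ(x−M)² = 3088546.92; s = √(3088546.92/11) = 529.884
Cutoffs: 881.083 ± 2·529.884 → [-178.7, 1940.9]
Outside: 2554 → excluded.
Retained (n=11): Σ = 8019, mean = 8019/11 = 729.000

729.0 ms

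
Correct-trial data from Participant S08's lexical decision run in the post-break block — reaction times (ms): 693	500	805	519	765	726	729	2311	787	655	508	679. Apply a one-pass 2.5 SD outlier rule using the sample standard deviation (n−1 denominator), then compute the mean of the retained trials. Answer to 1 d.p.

669.6 ms

n = 12, ΣRT = 9677, M = 806.417
Σ(x−M)² = 2595902.92; s = √(2595902.92/11) = 485.789
Cutoffs: 806.417 ± 2.5·485.789 → [-408.1, 2020.9]
Outside: 2311 → excluded.
Retained (n=11): Σ = 7366, mean = 7366/11 = 669.636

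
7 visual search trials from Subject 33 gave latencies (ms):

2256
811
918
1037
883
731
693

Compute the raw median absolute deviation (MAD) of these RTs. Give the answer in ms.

Sorted: 693, 731, 811, 883, 918, 1037, 2256 → median = 883
|x − 883|: 1373, 72, 35, 154, 0, 152, 190
Sorted deviations: 0, 35, 72, 152, 154, 190, 1373 → MAD = 152

152 ms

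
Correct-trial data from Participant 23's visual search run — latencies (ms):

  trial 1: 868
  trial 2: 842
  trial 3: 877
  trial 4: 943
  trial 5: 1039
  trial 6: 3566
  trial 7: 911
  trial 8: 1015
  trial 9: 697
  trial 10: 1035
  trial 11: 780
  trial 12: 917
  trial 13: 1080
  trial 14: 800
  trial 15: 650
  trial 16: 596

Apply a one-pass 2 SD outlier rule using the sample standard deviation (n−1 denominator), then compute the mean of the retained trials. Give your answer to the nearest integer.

870 ms

n = 16, ΣRT = 16616, M = 1038.500
Σ(x−M)² = 7111512.00; s = √(7111512.00/15) = 688.550
Cutoffs: 1038.500 ± 2·688.550 → [-338.6, 2415.6]
Outside: 3566 → excluded.
Retained (n=15): Σ = 13050, mean = 13050/15 = 870.000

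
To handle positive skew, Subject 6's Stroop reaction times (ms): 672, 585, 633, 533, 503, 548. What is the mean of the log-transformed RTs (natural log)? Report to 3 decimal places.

ln(RT): 6.5103, 6.3716, 6.4505, 6.2785, 6.2206, 6.3063
Σ ln(RT) = 38.1377
Mean = 38.1377/6 = 6.35629

6.356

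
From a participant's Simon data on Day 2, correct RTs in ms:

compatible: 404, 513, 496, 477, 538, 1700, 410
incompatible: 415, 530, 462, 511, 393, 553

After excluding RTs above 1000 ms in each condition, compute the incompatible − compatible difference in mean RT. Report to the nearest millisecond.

compatible: exclude 1700
M(compatible) = 2838/6 = 473.000
M(incompatible) = 2864/6 = 477.333
Difference = 477.333 − 473.000 = 4.333 ms

4 ms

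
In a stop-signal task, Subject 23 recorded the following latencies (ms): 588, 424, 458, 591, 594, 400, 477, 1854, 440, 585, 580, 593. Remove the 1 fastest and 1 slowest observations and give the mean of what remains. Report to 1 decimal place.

533.0 ms

Sorted: 400, 424, 440, 458, 477, 580, 585, 588, 591, 593, 594, 1854
Drop lowest 1 (400) and highest 1 (1854)
Remaining (n=10): Σ = 5330, mean = 5330/10 = 533.000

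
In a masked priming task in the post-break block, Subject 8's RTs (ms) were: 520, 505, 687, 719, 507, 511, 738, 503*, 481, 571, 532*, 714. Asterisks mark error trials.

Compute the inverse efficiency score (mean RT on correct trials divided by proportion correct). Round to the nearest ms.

714 ms

Correct trials (n=10): 520, 505, 687, 719, 507, 511, 738, 481, 571, 714
Mean correct RT = 5953/10 = 595.3000 ms
Proportion correct = 10/12
IES = 595.3000 / (10/12) = 714.360 ms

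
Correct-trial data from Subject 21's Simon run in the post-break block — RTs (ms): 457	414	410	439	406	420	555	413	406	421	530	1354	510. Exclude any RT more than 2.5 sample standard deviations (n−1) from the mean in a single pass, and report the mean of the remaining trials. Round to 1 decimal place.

n = 13, ΣRT = 6735, M = 518.077
Σ(x−M)² = 788040.92; s = √(788040.92/12) = 256.262
Cutoffs: 518.077 ± 2.5·256.262 → [-122.6, 1158.7]
Outside: 1354 → excluded.
Retained (n=12): Σ = 5381, mean = 5381/12 = 448.417

448.4 ms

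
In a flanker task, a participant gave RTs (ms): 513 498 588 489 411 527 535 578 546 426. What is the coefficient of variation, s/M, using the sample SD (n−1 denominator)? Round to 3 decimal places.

n = 10, Σ = 5111, M = 511.1000
Σ(x−M)² = 30356.900; s = √(30356.900/9) = 58.0774
CV = 58.0774 / 511.1000 = 0.11363

0.114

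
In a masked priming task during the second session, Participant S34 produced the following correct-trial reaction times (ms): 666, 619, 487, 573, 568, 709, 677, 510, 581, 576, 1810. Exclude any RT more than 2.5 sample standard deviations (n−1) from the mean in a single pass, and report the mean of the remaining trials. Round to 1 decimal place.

n = 11, ΣRT = 7776, M = 706.909
Σ(x−M)² = 1384460.91; s = √(1384460.91/10) = 372.083
Cutoffs: 706.909 ± 2.5·372.083 → [-223.3, 1637.1]
Outside: 1810 → excluded.
Retained (n=10): Σ = 5966, mean = 5966/10 = 596.600

596.6 ms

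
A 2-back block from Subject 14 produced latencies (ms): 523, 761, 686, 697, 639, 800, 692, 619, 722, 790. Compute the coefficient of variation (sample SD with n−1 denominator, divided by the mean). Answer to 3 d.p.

0.121

n = 10, Σ = 6929, M = 692.9000
Σ(x−M)² = 63680.900; s = √(63680.900/9) = 84.1169
CV = 84.1169 / 692.9000 = 0.12140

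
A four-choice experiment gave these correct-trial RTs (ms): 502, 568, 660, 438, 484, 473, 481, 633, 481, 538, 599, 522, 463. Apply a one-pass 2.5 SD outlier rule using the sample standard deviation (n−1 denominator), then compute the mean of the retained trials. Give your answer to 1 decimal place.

n = 13, ΣRT = 6842, M = 526.308
Σ(x−M)² = 57568.77; s = √(57568.77/12) = 69.263
Cutoffs: 526.308 ± 2.5·69.263 → [353.1, 699.5]
No RTs fall outside the cutoffs; all 13 retained. Mean = 6842/13 = 526.308

526.3 ms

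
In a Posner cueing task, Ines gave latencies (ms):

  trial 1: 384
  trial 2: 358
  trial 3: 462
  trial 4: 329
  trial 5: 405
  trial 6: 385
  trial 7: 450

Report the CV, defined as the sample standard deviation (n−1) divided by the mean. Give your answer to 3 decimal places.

0.120

n = 7, Σ = 2773, M = 396.1429
Σ(x−M)² = 13550.857; s = √(13550.857/6) = 47.5234
CV = 47.5234 / 396.1429 = 0.11997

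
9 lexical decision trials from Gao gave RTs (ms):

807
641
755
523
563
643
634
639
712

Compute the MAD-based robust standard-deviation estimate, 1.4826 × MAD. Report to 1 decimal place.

Sorted: 523, 563, 634, 639, 641, 643, 712, 755, 807 → median = 641
|x − 641| sorted: 0, 2, 2, 7, 71, 78, 114, 118, 166 → MAD = 71
Robust SD ≈ 1.4826 × 71 = 105.265

105.3 ms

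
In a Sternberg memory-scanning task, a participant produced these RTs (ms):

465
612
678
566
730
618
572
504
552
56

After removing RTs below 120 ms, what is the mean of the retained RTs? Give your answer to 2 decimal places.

Excluded: 56
Retained (n=9): Σ = 5297
Mean = 5297/9 = 588.5556

588.56 ms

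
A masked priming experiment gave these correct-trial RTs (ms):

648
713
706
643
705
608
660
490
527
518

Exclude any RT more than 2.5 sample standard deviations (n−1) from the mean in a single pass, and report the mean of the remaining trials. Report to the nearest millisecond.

n = 10, ΣRT = 6218, M = 621.800
Σ(x−M)² = 62247.60; s = √(62247.60/9) = 83.165
Cutoffs: 621.800 ± 2.5·83.165 → [413.9, 829.7]
No RTs fall outside the cutoffs; all 10 retained. Mean = 6218/10 = 621.800

622 ms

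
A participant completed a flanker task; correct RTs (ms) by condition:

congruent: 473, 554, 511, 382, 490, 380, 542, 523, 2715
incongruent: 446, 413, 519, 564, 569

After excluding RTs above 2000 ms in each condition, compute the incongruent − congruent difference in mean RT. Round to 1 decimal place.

20.3 ms

congruent: exclude 2715
M(congruent) = 3855/8 = 481.875
M(incongruent) = 2511/5 = 502.200
Difference = 502.200 − 481.875 = 20.325 ms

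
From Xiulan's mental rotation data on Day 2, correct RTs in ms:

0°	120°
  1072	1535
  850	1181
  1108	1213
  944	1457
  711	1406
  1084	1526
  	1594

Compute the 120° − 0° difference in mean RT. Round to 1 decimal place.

M(0°) = 5769/6 = 961.500
M(120°) = 9912/7 = 1416.000
Difference = 1416.000 − 961.500 = 454.500 ms

454.5 ms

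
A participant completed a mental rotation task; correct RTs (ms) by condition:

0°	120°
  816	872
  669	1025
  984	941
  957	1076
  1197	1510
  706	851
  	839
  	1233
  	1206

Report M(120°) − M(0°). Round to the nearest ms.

M(0°) = 5329/6 = 888.167
M(120°) = 9553/9 = 1061.444
Difference = 1061.444 − 888.167 = 173.278 ms

173 ms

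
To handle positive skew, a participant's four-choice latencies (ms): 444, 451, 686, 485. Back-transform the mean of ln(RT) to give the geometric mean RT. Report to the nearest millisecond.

ln(RT): 6.0958, 6.1115, 6.5309, 6.1841
Mean ln(RT) = 24.9223/4 = 6.23058
Geometric mean = exp(6.23058) = 508.05 ms

508 ms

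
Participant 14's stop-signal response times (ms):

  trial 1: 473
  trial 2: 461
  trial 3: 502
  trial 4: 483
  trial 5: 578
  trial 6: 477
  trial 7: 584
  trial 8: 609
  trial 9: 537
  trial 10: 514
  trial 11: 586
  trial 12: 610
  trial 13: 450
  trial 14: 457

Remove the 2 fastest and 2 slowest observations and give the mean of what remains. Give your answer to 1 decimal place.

519.5 ms

Sorted: 450, 457, 461, 473, 477, 483, 502, 514, 537, 578, 584, 586, 609, 610
Drop lowest 2 (450, 457) and highest 2 (609, 610)
Remaining (n=10): Σ = 5195, mean = 5195/10 = 519.500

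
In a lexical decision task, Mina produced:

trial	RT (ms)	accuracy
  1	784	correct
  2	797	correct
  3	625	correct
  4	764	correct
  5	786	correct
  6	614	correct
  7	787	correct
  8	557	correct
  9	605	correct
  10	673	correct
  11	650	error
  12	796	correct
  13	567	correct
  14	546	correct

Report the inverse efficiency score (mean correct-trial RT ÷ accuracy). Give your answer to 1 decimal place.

Correct trials (n=13): 784, 797, 625, 764, 786, 614, 787, 557, 605, 673, 796, 567, 546
Mean correct RT = 8901/13 = 684.6923 ms
Proportion correct = 13/14
IES = 684.6923 / (13/14) = 737.361 ms

737.4 ms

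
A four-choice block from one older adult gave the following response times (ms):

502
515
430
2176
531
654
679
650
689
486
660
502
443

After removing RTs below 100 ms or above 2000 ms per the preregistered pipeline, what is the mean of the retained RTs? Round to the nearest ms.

Excluded: 2176
Retained (n=12): Σ = 6741
Mean = 6741/12 = 561.7500

562 ms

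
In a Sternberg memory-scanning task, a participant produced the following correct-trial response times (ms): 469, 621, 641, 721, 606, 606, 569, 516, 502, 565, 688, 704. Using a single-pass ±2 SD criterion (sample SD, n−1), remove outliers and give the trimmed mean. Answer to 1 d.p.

600.7 ms

n = 12, ΣRT = 7208, M = 600.667
Σ(x−M)² = 71396.67; s = √(71396.67/11) = 80.564
Cutoffs: 600.667 ± 2·80.564 → [439.5, 761.8]
No RTs fall outside the cutoffs; all 12 retained. Mean = 7208/12 = 600.667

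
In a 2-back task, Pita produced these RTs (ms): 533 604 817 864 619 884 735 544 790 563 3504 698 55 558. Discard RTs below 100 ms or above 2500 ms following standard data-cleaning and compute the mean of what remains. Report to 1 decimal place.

Excluded: 55, 3504
Retained (n=12): Σ = 8209
Mean = 8209/12 = 684.0833

684.1 ms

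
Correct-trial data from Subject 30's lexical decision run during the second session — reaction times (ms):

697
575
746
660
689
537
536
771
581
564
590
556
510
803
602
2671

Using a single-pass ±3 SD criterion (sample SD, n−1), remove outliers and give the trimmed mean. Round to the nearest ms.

n = 16, ΣRT = 12088, M = 755.500
Σ(x−M)² = 4035340.00; s = √(4035340.00/15) = 518.674
Cutoffs: 755.500 ± 3·518.674 → [-800.5, 2311.5]
Outside: 2671 → excluded.
Retained (n=15): Σ = 9417, mean = 9417/15 = 627.800

628 ms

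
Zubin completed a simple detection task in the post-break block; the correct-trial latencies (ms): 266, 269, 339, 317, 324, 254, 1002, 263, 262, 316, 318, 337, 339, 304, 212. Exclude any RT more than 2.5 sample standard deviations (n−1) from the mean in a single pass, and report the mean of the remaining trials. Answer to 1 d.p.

294.3 ms

n = 15, ΣRT = 5122, M = 341.467
Σ(x−M)² = 487673.73; s = √(487673.73/14) = 186.638
Cutoffs: 341.467 ± 2.5·186.638 → [-125.1, 808.1]
Outside: 1002 → excluded.
Retained (n=14): Σ = 4120, mean = 4120/14 = 294.286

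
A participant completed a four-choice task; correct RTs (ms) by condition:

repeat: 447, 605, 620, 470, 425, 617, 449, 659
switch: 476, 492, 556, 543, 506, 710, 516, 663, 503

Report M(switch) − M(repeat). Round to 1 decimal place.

15.2 ms

M(repeat) = 4292/8 = 536.500
M(switch) = 4965/9 = 551.667
Difference = 551.667 − 536.500 = 15.167 ms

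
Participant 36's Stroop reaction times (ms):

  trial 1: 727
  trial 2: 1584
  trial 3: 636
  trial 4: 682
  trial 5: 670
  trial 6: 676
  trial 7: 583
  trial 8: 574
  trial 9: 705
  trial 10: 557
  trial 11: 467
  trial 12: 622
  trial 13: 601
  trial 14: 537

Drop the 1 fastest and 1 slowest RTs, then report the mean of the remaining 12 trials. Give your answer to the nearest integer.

Sorted: 467, 537, 557, 574, 583, 601, 622, 636, 670, 676, 682, 705, 727, 1584
Drop lowest 1 (467) and highest 1 (1584)
Remaining (n=12): Σ = 7570, mean = 7570/12 = 630.833

631 ms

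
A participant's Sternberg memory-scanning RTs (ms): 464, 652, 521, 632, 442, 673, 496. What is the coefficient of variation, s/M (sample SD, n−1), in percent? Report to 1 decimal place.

17.3%

n = 7, Σ = 3880, M = 554.2857
Σ(x−M)² = 54945.429; s = √(54945.429/6) = 95.6952
CV = 95.6952 / 554.2857 = 0.17265 = 17.265%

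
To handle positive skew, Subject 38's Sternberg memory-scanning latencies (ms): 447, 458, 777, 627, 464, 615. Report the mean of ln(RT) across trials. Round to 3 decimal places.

6.315

ln(RT): 6.1026, 6.1269, 6.6554, 6.4409, 6.1399, 6.4216
Σ ln(RT) = 37.8873
Mean = 37.8873/6 = 6.31455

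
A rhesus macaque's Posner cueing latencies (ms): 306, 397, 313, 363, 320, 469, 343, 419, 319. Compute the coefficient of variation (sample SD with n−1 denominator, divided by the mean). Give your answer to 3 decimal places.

0.156

n = 9, Σ = 3249, M = 361.0000
Σ(x−M)² = 25426.000; s = √(25426.000/8) = 56.3760
CV = 56.3760 / 361.0000 = 0.15617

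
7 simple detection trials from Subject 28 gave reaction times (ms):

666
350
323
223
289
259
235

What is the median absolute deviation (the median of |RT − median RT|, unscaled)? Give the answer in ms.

Sorted: 223, 235, 259, 289, 323, 350, 666 → median = 289
|x − 289|: 377, 61, 34, 66, 0, 30, 54
Sorted deviations: 0, 30, 34, 54, 61, 66, 377 → MAD = 54

54 ms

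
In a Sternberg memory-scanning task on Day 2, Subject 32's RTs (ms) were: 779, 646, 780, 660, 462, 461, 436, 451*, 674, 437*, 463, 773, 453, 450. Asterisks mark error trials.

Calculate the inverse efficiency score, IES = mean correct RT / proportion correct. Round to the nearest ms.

Correct trials (n=12): 779, 646, 780, 660, 462, 461, 436, 674, 463, 773, 453, 450
Mean correct RT = 7037/12 = 586.4167 ms
Proportion correct = 12/14
IES = 586.4167 / (12/14) = 684.153 ms

684 ms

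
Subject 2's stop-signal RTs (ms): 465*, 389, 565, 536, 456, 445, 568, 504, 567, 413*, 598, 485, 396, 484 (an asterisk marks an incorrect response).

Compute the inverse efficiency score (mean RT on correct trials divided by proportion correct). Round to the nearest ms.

Correct trials (n=12): 389, 565, 536, 456, 445, 568, 504, 567, 598, 485, 396, 484
Mean correct RT = 5993/12 = 499.4167 ms
Proportion correct = 12/14
IES = 499.4167 / (12/14) = 582.653 ms

583 ms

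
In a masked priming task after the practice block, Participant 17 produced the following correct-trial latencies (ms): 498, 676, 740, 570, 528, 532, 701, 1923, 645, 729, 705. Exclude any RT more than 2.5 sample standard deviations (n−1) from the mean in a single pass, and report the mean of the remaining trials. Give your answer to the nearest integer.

632 ms

n = 11, ΣRT = 8247, M = 749.727
Σ(x−M)² = 1590108.18; s = √(1590108.18/10) = 398.762
Cutoffs: 749.727 ± 2.5·398.762 → [-247.2, 1746.6]
Outside: 1923 → excluded.
Retained (n=10): Σ = 6324, mean = 6324/10 = 632.400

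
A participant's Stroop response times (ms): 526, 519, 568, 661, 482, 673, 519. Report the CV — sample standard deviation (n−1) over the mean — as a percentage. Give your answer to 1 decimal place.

13.3%

n = 7, Σ = 3948, M = 564.0000
Σ(x−M)² = 33524.000; s = √(33524.000/6) = 74.7485
CV = 74.7485 / 564.0000 = 0.13253 = 13.253%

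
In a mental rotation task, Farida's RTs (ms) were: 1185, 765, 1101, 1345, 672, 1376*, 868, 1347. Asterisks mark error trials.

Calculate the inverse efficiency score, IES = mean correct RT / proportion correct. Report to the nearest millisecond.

1189 ms

Correct trials (n=7): 1185, 765, 1101, 1345, 672, 868, 1347
Mean correct RT = 7283/7 = 1040.4286 ms
Proportion correct = 7/8
IES = 1040.4286 / (7/8) = 1189.061 ms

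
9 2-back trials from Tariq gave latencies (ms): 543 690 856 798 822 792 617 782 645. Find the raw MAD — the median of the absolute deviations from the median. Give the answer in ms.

74 ms

Sorted: 543, 617, 645, 690, 782, 792, 798, 822, 856 → median = 782
|x − 782|: 239, 92, 74, 16, 40, 10, 165, 0, 137
Sorted deviations: 0, 10, 16, 40, 74, 92, 137, 165, 239 → MAD = 74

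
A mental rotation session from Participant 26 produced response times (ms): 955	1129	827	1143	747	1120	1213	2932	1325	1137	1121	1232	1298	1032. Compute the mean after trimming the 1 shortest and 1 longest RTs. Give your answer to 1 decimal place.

1127.7 ms

Sorted: 747, 827, 955, 1032, 1120, 1121, 1129, 1137, 1143, 1213, 1232, 1298, 1325, 2932
Drop lowest 1 (747) and highest 1 (2932)
Remaining (n=12): Σ = 13532, mean = 13532/12 = 1127.667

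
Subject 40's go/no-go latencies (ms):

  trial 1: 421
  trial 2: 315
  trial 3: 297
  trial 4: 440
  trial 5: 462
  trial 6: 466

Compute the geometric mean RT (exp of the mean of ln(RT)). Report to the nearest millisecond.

ln(RT): 6.0426, 5.7526, 5.6937, 6.0868, 6.1356, 6.1442
Mean ln(RT) = 35.8555/6 = 5.97591
Geometric mean = exp(5.97591) = 393.83 ms

394 ms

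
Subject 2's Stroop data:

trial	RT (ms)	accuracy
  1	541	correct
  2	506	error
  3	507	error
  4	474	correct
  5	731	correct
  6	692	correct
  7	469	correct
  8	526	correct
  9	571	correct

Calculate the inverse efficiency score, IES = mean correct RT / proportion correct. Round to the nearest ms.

Correct trials (n=7): 541, 474, 731, 692, 469, 526, 571
Mean correct RT = 4004/7 = 572.0000 ms
Proportion correct = 7/9
IES = 572.0000 / (7/9) = 735.429 ms

735 ms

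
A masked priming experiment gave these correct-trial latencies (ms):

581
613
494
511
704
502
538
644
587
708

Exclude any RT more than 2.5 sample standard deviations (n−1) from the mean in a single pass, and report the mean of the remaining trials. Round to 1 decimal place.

588.2 ms

n = 10, ΣRT = 5882, M = 588.200
Σ(x−M)² = 56327.60; s = √(56327.60/9) = 79.111
Cutoffs: 588.200 ± 2.5·79.111 → [390.4, 786.0]
No RTs fall outside the cutoffs; all 10 retained. Mean = 5882/10 = 588.200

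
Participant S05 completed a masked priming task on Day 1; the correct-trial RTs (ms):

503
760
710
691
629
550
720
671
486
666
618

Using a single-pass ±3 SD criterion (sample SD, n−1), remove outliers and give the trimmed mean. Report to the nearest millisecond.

637 ms

n = 11, ΣRT = 7004, M = 636.727
Σ(x−M)² = 81010.18; s = √(81010.18/10) = 90.006
Cutoffs: 636.727 ± 3·90.006 → [366.7, 906.7]
No RTs fall outside the cutoffs; all 11 retained. Mean = 7004/11 = 636.727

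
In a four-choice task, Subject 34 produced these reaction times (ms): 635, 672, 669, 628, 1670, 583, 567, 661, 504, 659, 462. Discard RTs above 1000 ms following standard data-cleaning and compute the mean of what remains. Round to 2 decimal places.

604.00 ms

Excluded: 1670
Retained (n=10): Σ = 6040
Mean = 6040/10 = 604.0000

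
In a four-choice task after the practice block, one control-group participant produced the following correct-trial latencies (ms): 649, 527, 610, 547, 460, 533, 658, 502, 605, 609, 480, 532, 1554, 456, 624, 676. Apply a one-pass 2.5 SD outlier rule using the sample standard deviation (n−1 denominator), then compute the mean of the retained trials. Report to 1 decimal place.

n = 16, ΣRT = 10022, M = 626.375
Σ(x−M)² = 992899.75; s = √(992899.75/15) = 257.281
Cutoffs: 626.375 ± 2.5·257.281 → [-16.8, 1269.6]
Outside: 1554 → excluded.
Retained (n=15): Σ = 8468, mean = 8468/15 = 564.533

564.5 ms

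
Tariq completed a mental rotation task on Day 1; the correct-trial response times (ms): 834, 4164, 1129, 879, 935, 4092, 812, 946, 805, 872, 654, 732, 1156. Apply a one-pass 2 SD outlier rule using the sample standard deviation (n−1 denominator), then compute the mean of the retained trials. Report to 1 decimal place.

886.7 ms

n = 13, ΣRT = 18010, M = 1385.385
Σ(x−M)² = 18012191.08; s = √(18012191.08/12) = 1225.160
Cutoffs: 1385.385 ± 2·1225.160 → [-1064.9, 3835.7]
Outside: 4092, 4164 → excluded.
Retained (n=11): Σ = 9754, mean = 9754/11 = 886.727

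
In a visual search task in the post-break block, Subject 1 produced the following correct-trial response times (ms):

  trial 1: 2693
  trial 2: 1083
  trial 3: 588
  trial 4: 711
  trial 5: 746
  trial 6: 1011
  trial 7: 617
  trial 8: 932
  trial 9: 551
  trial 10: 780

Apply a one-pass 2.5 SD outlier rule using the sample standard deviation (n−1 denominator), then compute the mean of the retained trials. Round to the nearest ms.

780 ms

n = 10, ΣRT = 9712, M = 971.200
Σ(x−M)² = 3584059.60; s = √(3584059.60/9) = 631.054
Cutoffs: 971.200 ± 2.5·631.054 → [-606.4, 2548.8]
Outside: 2693 → excluded.
Retained (n=9): Σ = 7019, mean = 7019/9 = 779.889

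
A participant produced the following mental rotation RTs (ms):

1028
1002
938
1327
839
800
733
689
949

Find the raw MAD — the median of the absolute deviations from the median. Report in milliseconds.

99 ms

Sorted: 689, 733, 800, 839, 938, 949, 1002, 1028, 1327 → median = 938
|x − 938|: 90, 64, 0, 389, 99, 138, 205, 249, 11
Sorted deviations: 0, 11, 64, 90, 99, 138, 205, 249, 389 → MAD = 99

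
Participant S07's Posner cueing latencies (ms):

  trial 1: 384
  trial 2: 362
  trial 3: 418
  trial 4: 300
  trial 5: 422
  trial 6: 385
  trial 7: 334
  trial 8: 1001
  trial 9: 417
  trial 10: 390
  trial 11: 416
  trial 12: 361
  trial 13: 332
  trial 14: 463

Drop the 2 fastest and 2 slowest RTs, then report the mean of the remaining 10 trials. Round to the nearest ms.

389 ms

Sorted: 300, 332, 334, 361, 362, 384, 385, 390, 416, 417, 418, 422, 463, 1001
Drop lowest 2 (300, 332) and highest 2 (463, 1001)
Remaining (n=10): Σ = 3889, mean = 3889/10 = 388.900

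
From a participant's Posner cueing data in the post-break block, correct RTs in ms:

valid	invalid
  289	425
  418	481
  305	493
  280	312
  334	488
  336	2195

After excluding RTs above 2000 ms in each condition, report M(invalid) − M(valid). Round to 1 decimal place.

112.8 ms

invalid: exclude 2195
M(valid) = 1962/6 = 327.000
M(invalid) = 2199/5 = 439.800
Difference = 439.800 − 327.000 = 112.800 ms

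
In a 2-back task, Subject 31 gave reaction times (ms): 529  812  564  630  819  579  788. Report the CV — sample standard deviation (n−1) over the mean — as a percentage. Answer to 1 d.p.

n = 7, Σ = 4721, M = 674.4286
Σ(x−M)² = 97149.714; s = √(97149.714/6) = 127.2463
CV = 127.2463 / 674.4286 = 0.18867 = 18.867%

18.9%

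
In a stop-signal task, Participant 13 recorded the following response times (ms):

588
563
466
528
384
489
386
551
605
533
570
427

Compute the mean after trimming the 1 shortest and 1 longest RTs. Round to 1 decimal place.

Sorted: 384, 386, 427, 466, 489, 528, 533, 551, 563, 570, 588, 605
Drop lowest 1 (384) and highest 1 (605)
Remaining (n=10): Σ = 5101, mean = 5101/10 = 510.100

510.1 ms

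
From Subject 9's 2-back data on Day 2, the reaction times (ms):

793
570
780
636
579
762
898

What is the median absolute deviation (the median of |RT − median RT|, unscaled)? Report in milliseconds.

Sorted: 570, 579, 636, 762, 780, 793, 898 → median = 762
|x − 762|: 31, 192, 18, 126, 183, 0, 136
Sorted deviations: 0, 18, 31, 126, 136, 183, 192 → MAD = 126

126 ms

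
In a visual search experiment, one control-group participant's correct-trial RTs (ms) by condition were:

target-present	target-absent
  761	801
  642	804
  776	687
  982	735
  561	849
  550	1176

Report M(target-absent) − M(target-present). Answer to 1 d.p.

M(target-present) = 4272/6 = 712.000
M(target-absent) = 5052/6 = 842.000
Difference = 842.000 − 712.000 = 130.000 ms

130.0 ms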